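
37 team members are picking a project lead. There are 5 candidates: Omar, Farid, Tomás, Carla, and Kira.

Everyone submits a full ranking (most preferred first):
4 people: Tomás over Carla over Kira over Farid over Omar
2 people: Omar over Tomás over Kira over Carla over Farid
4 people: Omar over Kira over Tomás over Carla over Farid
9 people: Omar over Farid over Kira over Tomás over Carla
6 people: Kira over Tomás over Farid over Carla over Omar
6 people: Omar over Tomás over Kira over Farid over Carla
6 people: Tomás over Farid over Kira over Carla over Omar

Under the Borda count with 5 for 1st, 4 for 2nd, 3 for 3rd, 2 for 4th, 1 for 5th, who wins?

Tomás

Omar: 4×1 + 2×5 + 4×5 + 9×5 + 6×1 + 6×5 + 6×1 = 121
Farid: 4×2 + 2×1 + 4×1 + 9×4 + 6×3 + 6×2 + 6×4 = 104
Tomás: 4×5 + 2×4 + 4×3 + 9×2 + 6×4 + 6×4 + 6×5 = 136
Carla: 4×4 + 2×2 + 4×2 + 9×1 + 6×2 + 6×1 + 6×2 = 67
Kira: 4×3 + 2×3 + 4×4 + 9×3 + 6×5 + 6×3 + 6×3 = 127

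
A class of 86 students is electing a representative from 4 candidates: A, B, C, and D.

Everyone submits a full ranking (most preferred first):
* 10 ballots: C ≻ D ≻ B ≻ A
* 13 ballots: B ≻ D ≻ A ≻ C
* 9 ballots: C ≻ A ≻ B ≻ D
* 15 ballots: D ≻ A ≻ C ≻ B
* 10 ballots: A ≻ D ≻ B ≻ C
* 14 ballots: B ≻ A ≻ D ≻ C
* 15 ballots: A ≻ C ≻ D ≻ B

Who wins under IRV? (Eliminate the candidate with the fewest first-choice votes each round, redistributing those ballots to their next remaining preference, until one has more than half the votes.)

Round 1: A 25, B 27, C 19, D 15. D eliminated.
Round 2: A 40, B 27, C 19. C eliminated.
Round 3: A 49, B 37. A has a majority (≥44).

A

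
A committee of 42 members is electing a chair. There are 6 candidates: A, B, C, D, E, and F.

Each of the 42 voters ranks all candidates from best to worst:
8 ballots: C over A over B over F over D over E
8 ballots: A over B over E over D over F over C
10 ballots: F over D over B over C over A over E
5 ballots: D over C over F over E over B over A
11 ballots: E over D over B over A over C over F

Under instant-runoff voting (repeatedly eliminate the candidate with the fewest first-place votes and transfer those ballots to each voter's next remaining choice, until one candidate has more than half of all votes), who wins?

Round 1: A 8, B 0, C 8, D 5, E 11, F 10. B eliminated.
Round 2: A 8, C 8, D 5, E 11, F 10. D eliminated.
Round 3: A 8, C 13, E 11, F 10. A eliminated.
Round 4: C 13, E 19, F 10. F eliminated.
Round 5: C 23, E 19. C has a majority (≥22).

C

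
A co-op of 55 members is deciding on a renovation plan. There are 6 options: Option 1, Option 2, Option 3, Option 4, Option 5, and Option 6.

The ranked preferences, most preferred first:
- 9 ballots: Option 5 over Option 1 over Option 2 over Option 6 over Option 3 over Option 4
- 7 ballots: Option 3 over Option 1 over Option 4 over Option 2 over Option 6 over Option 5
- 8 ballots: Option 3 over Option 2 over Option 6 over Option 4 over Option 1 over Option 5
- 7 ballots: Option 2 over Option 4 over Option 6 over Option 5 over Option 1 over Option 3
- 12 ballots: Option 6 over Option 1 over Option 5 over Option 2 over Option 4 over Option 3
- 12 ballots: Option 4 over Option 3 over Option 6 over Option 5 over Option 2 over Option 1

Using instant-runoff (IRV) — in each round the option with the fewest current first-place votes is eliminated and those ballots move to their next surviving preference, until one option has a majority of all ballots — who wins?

Option 6

Round 1: Option 1 0, Option 2 7, Option 3 15, Option 4 12, Option 5 9, Option 6 12. Option 1 eliminated.
Round 2: Option 2 7, Option 3 15, Option 4 12, Option 5 9, Option 6 12. Option 2 eliminated.
Round 3: Option 3 15, Option 4 19, Option 5 9, Option 6 12. Option 5 eliminated.
Round 4: Option 3 15, Option 4 19, Option 6 21. Option 3 eliminated.
Round 5: Option 4 26, Option 6 29. Option 6 has a majority (≥28).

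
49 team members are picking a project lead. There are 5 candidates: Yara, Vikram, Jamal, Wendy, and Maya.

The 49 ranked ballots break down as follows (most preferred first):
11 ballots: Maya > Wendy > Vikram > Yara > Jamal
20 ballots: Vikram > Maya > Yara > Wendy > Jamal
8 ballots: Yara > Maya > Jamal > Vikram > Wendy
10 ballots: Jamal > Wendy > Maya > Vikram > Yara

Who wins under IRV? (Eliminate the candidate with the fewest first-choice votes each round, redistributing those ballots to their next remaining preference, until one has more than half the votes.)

Maya

Round 1: Yara 8, Vikram 20, Jamal 10, Wendy 0, Maya 11. Wendy eliminated.
Round 2: Yara 8, Vikram 20, Jamal 10, Maya 11. Yara eliminated.
Round 3: Vikram 20, Jamal 10, Maya 19. Jamal eliminated.
Round 4: Vikram 20, Maya 29. Maya has a majority (≥25).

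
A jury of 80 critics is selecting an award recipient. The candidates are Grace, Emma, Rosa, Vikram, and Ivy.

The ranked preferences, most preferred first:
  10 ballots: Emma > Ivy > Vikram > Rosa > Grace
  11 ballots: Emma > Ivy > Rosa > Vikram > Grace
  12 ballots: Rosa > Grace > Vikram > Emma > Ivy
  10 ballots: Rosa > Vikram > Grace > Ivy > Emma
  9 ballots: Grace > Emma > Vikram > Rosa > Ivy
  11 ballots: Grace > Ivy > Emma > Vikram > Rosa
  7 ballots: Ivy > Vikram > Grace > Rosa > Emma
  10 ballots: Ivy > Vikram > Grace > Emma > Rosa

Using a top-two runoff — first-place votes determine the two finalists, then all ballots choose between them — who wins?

Emma

Round 1 first-place votes: Grace 20, Emma 21, Rosa 22, Vikram 0, Ivy 17. Rosa and Emma advance.
Runoff: Rosa is ranked above Emma on 29 ballots, Emma above Rosa on 51.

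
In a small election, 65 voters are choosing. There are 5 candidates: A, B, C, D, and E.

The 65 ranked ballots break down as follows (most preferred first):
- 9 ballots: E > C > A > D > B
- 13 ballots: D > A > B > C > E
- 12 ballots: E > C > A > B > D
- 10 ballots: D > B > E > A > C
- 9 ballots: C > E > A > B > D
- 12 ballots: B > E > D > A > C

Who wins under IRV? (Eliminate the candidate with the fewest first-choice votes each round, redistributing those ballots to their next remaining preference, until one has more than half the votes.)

E

Round 1: A 0, B 12, C 9, D 23, E 21. A eliminated.
Round 2: B 12, C 9, D 23, E 21. C eliminated.
Round 3: B 12, D 23, E 30. B eliminated.
Round 4: D 23, E 42. E has a majority (≥33).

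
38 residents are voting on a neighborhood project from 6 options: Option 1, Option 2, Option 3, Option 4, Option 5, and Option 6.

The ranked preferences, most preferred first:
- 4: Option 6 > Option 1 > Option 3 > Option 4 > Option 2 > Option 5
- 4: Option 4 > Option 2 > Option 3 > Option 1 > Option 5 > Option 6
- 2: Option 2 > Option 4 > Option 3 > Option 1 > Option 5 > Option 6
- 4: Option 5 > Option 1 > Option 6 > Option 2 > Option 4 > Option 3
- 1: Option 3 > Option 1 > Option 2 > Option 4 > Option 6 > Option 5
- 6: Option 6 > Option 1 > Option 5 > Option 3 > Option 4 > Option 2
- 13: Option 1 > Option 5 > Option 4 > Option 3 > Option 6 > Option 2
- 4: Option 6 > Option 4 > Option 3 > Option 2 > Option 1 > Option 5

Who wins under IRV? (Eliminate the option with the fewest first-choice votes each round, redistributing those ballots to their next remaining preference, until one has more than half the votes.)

Round 1: Option 1 13, Option 2 2, Option 3 1, Option 4 4, Option 5 4, Option 6 14. Option 3 eliminated.
Round 2: Option 1 14, Option 2 2, Option 4 4, Option 5 4, Option 6 14. Option 2 eliminated.
Round 3: Option 1 14, Option 4 6, Option 5 4, Option 6 14. Option 5 eliminated.
Round 4: Option 1 18, Option 4 6, Option 6 14. Option 4 eliminated.
Round 5: Option 1 24, Option 6 14. Option 1 has a majority (≥20).

Option 1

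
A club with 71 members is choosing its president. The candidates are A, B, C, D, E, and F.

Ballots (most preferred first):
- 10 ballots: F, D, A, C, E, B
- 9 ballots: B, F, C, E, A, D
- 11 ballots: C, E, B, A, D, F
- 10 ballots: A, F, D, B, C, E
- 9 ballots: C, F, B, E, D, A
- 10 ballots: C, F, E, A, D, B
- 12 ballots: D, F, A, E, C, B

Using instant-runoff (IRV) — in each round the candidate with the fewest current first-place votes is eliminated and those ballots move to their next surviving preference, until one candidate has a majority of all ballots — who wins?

Round 1: A 10, B 9, C 30, D 12, E 0, F 10. E eliminated.
Round 2: A 10, B 9, C 30, D 12, F 10. B eliminated.
Round 3: A 10, C 30, D 12, F 19. A eliminated.
Round 4: C 30, D 12, F 29. D eliminated.
Round 5: C 30, F 41. F has a majority (≥36).

F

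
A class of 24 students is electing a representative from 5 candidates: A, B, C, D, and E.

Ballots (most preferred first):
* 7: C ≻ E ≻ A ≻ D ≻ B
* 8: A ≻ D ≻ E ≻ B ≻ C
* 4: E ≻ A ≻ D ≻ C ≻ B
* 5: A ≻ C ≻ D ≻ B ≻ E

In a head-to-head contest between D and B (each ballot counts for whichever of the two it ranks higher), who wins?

D

D is ranked above B on 24 ballots; B above D on 0.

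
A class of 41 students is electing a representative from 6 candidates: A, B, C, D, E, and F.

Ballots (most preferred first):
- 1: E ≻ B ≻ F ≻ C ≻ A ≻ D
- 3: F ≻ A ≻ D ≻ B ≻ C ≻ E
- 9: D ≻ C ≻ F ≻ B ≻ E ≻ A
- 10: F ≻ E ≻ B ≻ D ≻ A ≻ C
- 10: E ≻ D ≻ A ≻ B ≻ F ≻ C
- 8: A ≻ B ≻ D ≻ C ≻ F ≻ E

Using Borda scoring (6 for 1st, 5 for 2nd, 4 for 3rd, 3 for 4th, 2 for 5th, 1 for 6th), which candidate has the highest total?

D

A: 1×2 + 3×5 + 9×1 + 10×2 + 10×4 + 8×6 = 134
B: 1×5 + 3×3 + 9×3 + 10×4 + 10×3 + 8×5 = 151
C: 1×3 + 3×2 + 9×5 + 10×1 + 10×1 + 8×3 = 98
D: 1×1 + 3×4 + 9×6 + 10×3 + 10×5 + 8×4 = 179
E: 1×6 + 3×1 + 9×2 + 10×5 + 10×6 + 8×1 = 145
F: 1×4 + 3×6 + 9×4 + 10×6 + 10×2 + 8×2 = 154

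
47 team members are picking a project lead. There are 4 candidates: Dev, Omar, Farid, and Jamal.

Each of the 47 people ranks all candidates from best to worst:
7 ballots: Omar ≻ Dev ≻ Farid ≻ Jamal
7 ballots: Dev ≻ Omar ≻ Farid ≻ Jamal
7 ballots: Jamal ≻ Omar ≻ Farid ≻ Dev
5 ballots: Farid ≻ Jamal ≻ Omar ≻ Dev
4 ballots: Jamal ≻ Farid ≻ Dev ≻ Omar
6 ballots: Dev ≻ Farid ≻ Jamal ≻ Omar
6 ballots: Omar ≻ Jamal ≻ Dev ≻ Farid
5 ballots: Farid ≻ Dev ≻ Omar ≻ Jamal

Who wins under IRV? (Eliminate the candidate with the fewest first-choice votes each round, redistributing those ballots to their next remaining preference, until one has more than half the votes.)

Dev

Round 1: Dev 13, Omar 13, Farid 10, Jamal 11. Farid eliminated.
Round 2: Dev 18, Omar 13, Jamal 16. Omar eliminated.
Round 3: Dev 25, Jamal 22. Dev has a majority (≥24).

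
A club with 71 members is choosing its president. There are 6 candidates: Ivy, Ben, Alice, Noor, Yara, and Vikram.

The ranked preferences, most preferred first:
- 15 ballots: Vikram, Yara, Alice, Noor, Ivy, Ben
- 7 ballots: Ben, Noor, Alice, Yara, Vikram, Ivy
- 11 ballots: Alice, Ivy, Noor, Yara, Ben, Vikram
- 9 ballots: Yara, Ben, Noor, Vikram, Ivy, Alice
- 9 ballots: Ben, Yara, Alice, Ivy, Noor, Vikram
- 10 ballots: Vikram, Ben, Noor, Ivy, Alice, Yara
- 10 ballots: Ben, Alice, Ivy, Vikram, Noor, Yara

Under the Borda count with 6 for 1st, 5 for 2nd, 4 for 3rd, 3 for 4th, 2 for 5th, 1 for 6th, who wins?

Ben

Ivy: 15×2 + 7×1 + 11×5 + 9×2 + 9×3 + 10×3 + 10×4 = 207
Ben: 15×1 + 7×6 + 11×2 + 9×5 + 9×6 + 10×5 + 10×6 = 288
Alice: 15×4 + 7×4 + 11×6 + 9×1 + 9×4 + 10×2 + 10×5 = 269
Noor: 15×3 + 7×5 + 11×4 + 9×4 + 9×2 + 10×4 + 10×2 = 238
Yara: 15×5 + 7×3 + 11×3 + 9×6 + 9×5 + 10×1 + 10×1 = 248
Vikram: 15×6 + 7×2 + 11×1 + 9×3 + 9×1 + 10×6 + 10×3 = 241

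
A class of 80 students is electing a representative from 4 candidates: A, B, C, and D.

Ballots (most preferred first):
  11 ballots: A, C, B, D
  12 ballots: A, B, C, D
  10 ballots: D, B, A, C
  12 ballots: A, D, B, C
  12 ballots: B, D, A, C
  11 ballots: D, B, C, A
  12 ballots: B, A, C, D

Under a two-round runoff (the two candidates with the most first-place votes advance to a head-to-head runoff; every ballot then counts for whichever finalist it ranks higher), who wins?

Round 1 first-place votes: A 35, B 24, C 0, D 21. A and B advance.
Runoff: A is ranked above B on 35 ballots, B above A on 45.

B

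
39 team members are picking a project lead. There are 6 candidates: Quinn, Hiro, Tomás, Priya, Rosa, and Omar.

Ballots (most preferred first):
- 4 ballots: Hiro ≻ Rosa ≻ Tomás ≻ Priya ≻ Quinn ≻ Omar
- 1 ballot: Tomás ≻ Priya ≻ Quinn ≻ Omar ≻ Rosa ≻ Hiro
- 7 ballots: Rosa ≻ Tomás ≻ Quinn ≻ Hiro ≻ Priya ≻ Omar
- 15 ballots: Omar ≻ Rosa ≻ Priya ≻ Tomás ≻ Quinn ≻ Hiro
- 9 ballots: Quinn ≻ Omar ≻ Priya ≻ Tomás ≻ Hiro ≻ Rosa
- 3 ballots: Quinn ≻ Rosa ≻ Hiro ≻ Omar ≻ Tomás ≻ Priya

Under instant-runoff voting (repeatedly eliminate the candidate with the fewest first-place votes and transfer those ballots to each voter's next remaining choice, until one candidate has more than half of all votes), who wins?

Round 1: Quinn 12, Hiro 4, Tomás 1, Priya 0, Rosa 7, Omar 15. Priya eliminated.
Round 2: Quinn 12, Hiro 4, Tomás 1, Rosa 7, Omar 15. Tomás eliminated.
Round 3: Quinn 13, Hiro 4, Rosa 7, Omar 15. Hiro eliminated.
Round 4: Quinn 13, Rosa 11, Omar 15. Rosa eliminated.
Round 5: Quinn 24, Omar 15. Quinn has a majority (≥20).

Quinn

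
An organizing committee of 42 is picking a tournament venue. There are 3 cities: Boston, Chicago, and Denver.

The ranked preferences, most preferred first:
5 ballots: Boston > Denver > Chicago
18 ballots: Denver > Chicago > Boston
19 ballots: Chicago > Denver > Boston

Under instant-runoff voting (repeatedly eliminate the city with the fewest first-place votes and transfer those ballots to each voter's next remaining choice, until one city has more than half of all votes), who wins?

Round 1: Boston 5, Chicago 19, Denver 18. Boston eliminated.
Round 2: Chicago 19, Denver 23. Denver has a majority (≥22).

Denver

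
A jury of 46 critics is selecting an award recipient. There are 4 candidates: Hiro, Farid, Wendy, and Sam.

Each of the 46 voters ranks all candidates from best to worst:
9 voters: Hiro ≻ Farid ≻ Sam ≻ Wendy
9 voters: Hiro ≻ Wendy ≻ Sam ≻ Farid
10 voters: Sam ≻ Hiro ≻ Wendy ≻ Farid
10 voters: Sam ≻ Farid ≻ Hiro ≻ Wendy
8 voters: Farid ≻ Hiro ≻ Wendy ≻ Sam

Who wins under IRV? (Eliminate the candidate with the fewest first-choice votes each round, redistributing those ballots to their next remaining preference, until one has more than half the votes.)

Round 1: Hiro 18, Farid 8, Wendy 0, Sam 20. Wendy eliminated.
Round 2: Hiro 18, Farid 8, Sam 20. Farid eliminated.
Round 3: Hiro 26, Sam 20. Hiro has a majority (≥24).

Hiro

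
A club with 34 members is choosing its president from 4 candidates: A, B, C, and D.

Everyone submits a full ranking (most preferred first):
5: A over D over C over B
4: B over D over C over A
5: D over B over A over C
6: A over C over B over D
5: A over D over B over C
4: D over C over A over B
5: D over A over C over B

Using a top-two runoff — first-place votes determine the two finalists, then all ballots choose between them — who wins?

Round 1 first-place votes: A 16, B 4, C 0, D 14. A and D advance.
Runoff: A is ranked above D on 16 ballots, D above A on 18.

D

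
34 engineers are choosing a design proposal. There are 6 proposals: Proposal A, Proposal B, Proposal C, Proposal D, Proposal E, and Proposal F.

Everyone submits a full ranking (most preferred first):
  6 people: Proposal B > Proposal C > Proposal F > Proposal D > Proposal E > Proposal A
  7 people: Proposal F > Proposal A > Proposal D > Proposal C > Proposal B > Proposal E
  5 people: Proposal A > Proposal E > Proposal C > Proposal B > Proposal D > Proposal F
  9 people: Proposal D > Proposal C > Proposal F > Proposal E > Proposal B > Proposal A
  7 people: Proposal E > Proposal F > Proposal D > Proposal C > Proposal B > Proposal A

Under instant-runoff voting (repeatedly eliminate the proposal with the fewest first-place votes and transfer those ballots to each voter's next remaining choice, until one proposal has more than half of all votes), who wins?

Proposal F

Round 1: Proposal A 5, Proposal B 6, Proposal C 0, Proposal D 9, Proposal E 7, Proposal F 7. Proposal C eliminated.
Round 2: Proposal A 5, Proposal B 6, Proposal D 9, Proposal E 7, Proposal F 7. Proposal A eliminated.
Round 3: Proposal B 6, Proposal D 9, Proposal E 12, Proposal F 7. Proposal B eliminated.
Round 4: Proposal D 9, Proposal E 12, Proposal F 13. Proposal D eliminated.
Round 5: Proposal E 12, Proposal F 22. Proposal F has a majority (≥18).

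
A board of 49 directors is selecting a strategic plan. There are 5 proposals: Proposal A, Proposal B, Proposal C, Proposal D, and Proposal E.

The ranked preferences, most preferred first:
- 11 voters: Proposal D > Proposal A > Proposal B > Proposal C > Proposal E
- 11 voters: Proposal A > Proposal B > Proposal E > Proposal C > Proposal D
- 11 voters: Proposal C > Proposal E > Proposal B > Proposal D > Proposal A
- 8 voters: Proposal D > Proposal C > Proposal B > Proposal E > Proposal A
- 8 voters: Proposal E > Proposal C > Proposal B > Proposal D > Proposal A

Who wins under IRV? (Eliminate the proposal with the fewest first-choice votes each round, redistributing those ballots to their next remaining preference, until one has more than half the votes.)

Round 1: Proposal A 11, Proposal B 0, Proposal C 11, Proposal D 19, Proposal E 8. Proposal B eliminated.
Round 2: Proposal A 11, Proposal C 11, Proposal D 19, Proposal E 8. Proposal E eliminated.
Round 3: Proposal A 11, Proposal C 19, Proposal D 19. Proposal A eliminated.
Round 4: Proposal C 30, Proposal D 19. Proposal C has a majority (≥25).

Proposal C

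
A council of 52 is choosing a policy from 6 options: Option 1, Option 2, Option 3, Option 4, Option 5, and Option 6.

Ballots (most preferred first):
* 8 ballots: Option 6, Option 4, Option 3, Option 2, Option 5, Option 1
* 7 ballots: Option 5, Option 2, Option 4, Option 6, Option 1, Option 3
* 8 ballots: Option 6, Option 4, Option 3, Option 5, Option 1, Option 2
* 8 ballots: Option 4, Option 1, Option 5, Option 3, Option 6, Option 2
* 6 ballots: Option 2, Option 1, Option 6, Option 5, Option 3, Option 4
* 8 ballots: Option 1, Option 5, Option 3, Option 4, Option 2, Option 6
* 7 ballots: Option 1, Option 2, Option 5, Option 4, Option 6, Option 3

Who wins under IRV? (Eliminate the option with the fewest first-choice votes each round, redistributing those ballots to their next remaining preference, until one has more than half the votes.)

Option 1

Round 1: Option 1 15, Option 2 6, Option 3 0, Option 4 8, Option 5 7, Option 6 16. Option 3 eliminated.
Round 2: Option 1 15, Option 2 6, Option 4 8, Option 5 7, Option 6 16. Option 2 eliminated.
Round 3: Option 1 21, Option 4 8, Option 5 7, Option 6 16. Option 5 eliminated.
Round 4: Option 1 21, Option 4 15, Option 6 16. Option 4 eliminated.
Round 5: Option 1 29, Option 6 23. Option 1 has a majority (≥27).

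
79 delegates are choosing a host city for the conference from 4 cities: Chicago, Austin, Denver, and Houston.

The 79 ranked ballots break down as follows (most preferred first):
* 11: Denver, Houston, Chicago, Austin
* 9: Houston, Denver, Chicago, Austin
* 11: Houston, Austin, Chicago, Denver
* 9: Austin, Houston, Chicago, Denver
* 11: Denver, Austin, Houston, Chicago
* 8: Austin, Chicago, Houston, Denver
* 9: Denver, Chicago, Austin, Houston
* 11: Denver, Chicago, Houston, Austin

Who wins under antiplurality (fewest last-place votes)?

Houston

Last-place votes: Chicago 11, Austin 31, Denver 28, Houston 9.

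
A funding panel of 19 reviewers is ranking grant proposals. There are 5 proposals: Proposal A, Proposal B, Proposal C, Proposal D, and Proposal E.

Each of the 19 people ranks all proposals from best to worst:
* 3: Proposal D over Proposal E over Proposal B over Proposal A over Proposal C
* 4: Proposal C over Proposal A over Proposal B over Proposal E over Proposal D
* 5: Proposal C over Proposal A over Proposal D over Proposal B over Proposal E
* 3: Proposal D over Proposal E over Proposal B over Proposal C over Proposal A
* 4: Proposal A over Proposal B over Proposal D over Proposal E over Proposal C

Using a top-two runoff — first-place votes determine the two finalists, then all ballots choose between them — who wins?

Round 1 first-place votes: Proposal A 4, Proposal B 0, Proposal C 9, Proposal D 6, Proposal E 0. Proposal C and Proposal D advance.
Runoff: Proposal C is ranked above Proposal D on 9 ballots, Proposal D above Proposal C on 10.

Proposal D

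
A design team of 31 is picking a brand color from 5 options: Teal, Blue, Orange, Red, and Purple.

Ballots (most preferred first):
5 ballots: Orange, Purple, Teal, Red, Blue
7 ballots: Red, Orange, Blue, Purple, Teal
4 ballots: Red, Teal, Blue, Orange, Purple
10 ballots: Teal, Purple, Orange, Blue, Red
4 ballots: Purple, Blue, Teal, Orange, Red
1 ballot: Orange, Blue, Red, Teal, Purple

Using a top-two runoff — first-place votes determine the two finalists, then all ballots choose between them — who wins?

Teal

Round 1 first-place votes: Teal 10, Blue 0, Orange 6, Red 11, Purple 4. Red and Teal advance.
Runoff: Red is ranked above Teal on 12 ballots, Teal above Red on 19.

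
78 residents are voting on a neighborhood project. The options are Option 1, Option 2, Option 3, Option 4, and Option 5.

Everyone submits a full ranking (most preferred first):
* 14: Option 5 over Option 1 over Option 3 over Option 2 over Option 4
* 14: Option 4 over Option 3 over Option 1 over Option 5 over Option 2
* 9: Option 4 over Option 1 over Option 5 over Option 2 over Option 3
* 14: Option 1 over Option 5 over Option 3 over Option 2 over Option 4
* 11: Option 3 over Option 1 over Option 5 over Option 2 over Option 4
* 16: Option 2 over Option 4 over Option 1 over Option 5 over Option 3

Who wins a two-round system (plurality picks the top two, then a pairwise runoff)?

Option 2

Round 1 first-place votes: Option 1 14, Option 2 16, Option 3 11, Option 4 23, Option 5 14. Option 4 and Option 2 advance.
Runoff: Option 4 is ranked above Option 2 on 23 ballots, Option 2 above Option 4 on 55.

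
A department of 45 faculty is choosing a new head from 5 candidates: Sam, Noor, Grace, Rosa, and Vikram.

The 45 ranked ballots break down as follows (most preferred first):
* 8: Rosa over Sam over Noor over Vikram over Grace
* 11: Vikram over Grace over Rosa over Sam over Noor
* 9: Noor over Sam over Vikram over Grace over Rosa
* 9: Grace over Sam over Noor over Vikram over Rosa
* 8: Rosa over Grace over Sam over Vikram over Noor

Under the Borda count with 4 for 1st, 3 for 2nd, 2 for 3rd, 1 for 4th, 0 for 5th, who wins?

Sam: 8×3 + 11×1 + 9×3 + 9×3 + 8×2 = 105
Noor: 8×2 + 11×0 + 9×4 + 9×2 + 8×0 = 70
Grace: 8×0 + 11×3 + 9×1 + 9×4 + 8×3 = 102
Rosa: 8×4 + 11×2 + 9×0 + 9×0 + 8×4 = 86
Vikram: 8×1 + 11×4 + 9×2 + 9×1 + 8×1 = 87

Sam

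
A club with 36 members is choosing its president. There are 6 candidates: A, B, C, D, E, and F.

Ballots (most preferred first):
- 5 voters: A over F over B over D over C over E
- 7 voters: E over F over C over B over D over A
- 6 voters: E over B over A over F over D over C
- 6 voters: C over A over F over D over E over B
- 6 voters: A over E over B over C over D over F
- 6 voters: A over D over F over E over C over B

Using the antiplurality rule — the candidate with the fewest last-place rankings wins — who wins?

Last-place votes: A 7, B 12, C 6, D 0, E 5, F 6.

D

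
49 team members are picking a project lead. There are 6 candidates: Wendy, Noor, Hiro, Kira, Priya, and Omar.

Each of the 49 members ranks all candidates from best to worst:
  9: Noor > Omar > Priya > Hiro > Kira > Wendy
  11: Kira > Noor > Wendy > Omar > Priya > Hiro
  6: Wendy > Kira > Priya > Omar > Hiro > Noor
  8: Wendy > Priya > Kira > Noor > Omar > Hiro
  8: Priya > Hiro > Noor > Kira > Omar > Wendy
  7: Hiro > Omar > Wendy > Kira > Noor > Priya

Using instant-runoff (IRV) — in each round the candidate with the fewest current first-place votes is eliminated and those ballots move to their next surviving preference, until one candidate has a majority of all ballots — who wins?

Noor

Round 1: Wendy 14, Noor 9, Hiro 7, Kira 11, Priya 8, Omar 0. Omar eliminated.
Round 2: Wendy 14, Noor 9, Hiro 7, Kira 11, Priya 8. Hiro eliminated.
Round 3: Wendy 21, Noor 9, Kira 11, Priya 8. Priya eliminated.
Round 4: Wendy 21, Noor 17, Kira 11. Kira eliminated.
Round 5: Wendy 21, Noor 28. Noor has a majority (≥25).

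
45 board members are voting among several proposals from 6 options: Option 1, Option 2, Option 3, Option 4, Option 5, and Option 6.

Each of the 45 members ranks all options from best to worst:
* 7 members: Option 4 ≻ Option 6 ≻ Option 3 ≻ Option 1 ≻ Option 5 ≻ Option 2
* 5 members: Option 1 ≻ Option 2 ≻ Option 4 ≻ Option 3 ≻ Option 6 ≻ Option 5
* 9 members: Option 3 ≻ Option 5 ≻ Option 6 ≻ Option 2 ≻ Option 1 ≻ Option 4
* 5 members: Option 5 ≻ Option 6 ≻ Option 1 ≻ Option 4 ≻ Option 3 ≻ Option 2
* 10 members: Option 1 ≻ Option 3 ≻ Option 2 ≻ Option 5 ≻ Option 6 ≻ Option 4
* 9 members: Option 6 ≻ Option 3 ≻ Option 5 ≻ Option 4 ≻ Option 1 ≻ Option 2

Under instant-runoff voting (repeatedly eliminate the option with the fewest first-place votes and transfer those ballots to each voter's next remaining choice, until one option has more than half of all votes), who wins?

Round 1: Option 1 15, Option 2 0, Option 3 9, Option 4 7, Option 5 5, Option 6 9. Option 2 eliminated.
Round 2: Option 1 15, Option 3 9, Option 4 7, Option 5 5, Option 6 9. Option 5 eliminated.
Round 3: Option 1 15, Option 3 9, Option 4 7, Option 6 14. Option 4 eliminated.
Round 4: Option 1 15, Option 3 9, Option 6 21. Option 3 eliminated.
Round 5: Option 1 15, Option 6 30. Option 6 has a majority (≥23).

Option 6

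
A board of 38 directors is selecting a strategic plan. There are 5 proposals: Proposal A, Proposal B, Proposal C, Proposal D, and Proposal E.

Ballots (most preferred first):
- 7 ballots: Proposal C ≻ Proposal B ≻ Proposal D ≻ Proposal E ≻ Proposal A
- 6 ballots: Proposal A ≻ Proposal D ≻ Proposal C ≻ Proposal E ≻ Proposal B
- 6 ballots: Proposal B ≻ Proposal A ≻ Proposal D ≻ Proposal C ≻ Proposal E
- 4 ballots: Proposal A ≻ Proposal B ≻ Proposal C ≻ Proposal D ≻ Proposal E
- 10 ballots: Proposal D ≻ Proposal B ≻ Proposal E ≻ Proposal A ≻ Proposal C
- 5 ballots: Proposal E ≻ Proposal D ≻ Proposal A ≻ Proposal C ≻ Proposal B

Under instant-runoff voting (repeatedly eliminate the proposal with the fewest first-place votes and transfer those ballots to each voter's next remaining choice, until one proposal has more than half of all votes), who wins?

Round 1: Proposal A 10, Proposal B 6, Proposal C 7, Proposal D 10, Proposal E 5. Proposal E eliminated.
Round 2: Proposal A 10, Proposal B 6, Proposal C 7, Proposal D 15. Proposal B eliminated.
Round 3: Proposal A 16, Proposal C 7, Proposal D 15. Proposal C eliminated.
Round 4: Proposal A 16, Proposal D 22. Proposal D has a majority (≥20).

Proposal D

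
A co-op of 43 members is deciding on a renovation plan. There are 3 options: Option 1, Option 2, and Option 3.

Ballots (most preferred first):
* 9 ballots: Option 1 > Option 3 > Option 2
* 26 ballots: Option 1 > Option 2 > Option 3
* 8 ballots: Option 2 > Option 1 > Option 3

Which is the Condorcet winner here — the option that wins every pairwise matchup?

Option 1 vs Option 2: 35–8
Option 1 vs Option 3: 43–0
Option 1 beats every other option.

Option 1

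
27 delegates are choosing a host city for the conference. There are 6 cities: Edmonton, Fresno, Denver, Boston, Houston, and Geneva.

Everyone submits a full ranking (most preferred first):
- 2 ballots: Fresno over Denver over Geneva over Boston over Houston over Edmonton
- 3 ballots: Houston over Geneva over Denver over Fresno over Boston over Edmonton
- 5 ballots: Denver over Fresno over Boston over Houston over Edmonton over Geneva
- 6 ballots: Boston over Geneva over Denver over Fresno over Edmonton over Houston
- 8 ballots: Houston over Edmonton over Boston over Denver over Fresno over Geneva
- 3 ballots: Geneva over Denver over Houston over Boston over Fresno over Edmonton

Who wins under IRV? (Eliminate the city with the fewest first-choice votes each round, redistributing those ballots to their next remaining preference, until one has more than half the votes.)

Denver

Round 1: Edmonton 0, Fresno 2, Denver 5, Boston 6, Houston 11, Geneva 3. Edmonton eliminated.
Round 2: Fresno 2, Denver 5, Boston 6, Houston 11, Geneva 3. Fresno eliminated.
Round 3: Denver 7, Boston 6, Houston 11, Geneva 3. Geneva eliminated.
Round 4: Denver 10, Boston 6, Houston 11. Boston eliminated.
Round 5: Denver 16, Houston 11. Denver has a majority (≥14).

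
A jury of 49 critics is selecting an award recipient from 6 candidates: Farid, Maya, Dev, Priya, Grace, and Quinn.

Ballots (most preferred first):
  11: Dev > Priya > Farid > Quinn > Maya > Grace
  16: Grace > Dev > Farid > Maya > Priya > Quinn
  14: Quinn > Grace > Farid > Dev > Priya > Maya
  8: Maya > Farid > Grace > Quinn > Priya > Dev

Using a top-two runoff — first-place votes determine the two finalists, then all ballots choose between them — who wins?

Round 1 first-place votes: Farid 0, Maya 8, Dev 11, Priya 0, Grace 16, Quinn 14. Grace and Quinn advance.
Runoff: Grace is ranked above Quinn on 24 ballots, Quinn above Grace on 25.

Quinn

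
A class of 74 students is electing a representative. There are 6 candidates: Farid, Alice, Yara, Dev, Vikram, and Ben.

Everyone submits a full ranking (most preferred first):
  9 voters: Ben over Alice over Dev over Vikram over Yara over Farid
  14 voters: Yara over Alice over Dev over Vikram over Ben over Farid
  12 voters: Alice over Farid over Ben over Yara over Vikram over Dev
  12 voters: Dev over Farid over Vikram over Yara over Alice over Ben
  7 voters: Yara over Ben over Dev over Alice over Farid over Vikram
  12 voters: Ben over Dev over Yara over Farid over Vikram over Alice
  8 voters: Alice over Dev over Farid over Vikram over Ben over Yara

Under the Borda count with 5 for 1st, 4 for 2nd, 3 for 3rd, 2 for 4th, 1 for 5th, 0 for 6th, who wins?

Farid: 9×0 + 14×0 + 12×4 + 12×4 + 7×1 + 12×2 + 8×3 = 151
Alice: 9×4 + 14×4 + 12×5 + 12×1 + 7×2 + 12×0 + 8×5 = 218
Yara: 9×1 + 14×5 + 12×2 + 12×2 + 7×5 + 12×3 + 8×0 = 198
Dev: 9×3 + 14×3 + 12×0 + 12×5 + 7×3 + 12×4 + 8×4 = 230
Vikram: 9×2 + 14×2 + 12×1 + 12×3 + 7×0 + 12×1 + 8×2 = 122
Ben: 9×5 + 14×1 + 12×3 + 12×0 + 7×4 + 12×5 + 8×1 = 191

Dev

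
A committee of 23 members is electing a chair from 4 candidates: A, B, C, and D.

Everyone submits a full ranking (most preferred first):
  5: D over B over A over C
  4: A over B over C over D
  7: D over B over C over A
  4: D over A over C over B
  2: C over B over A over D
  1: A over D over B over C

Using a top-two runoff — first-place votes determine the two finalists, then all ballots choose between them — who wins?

Round 1 first-place votes: A 5, B 0, C 2, D 16. D and A advance.
Runoff: D is ranked above A on 16 ballots, A above D on 7.

D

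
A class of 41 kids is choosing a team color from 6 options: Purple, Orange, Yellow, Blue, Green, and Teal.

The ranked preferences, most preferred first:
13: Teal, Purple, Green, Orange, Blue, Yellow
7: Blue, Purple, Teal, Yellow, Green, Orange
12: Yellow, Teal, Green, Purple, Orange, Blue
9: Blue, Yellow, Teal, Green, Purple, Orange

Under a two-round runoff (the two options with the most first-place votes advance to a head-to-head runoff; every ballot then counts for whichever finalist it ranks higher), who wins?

Teal

Round 1 first-place votes: Purple 0, Orange 0, Yellow 12, Blue 16, Green 0, Teal 13. Blue and Teal advance.
Runoff: Blue is ranked above Teal on 16 ballots, Teal above Blue on 25.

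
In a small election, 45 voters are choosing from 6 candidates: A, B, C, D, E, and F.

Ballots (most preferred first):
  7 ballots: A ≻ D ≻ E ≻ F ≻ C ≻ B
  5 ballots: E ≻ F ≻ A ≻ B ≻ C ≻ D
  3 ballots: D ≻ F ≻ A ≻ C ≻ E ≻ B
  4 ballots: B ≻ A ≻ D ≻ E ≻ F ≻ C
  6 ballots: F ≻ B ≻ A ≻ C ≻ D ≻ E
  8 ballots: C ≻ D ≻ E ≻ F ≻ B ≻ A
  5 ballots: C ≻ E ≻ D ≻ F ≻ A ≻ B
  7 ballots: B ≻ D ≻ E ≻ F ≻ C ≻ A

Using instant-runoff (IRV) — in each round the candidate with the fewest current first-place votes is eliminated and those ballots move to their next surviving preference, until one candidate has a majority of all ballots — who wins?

F

Round 1: A 7, B 11, C 13, D 3, E 5, F 6. D eliminated.
Round 2: A 7, B 11, C 13, E 5, F 9. E eliminated.
Round 3: A 7, B 11, C 13, F 14. A eliminated.
Round 4: B 11, C 13, F 21. B eliminated.
Round 5: C 13, F 32. F has a majority (≥23).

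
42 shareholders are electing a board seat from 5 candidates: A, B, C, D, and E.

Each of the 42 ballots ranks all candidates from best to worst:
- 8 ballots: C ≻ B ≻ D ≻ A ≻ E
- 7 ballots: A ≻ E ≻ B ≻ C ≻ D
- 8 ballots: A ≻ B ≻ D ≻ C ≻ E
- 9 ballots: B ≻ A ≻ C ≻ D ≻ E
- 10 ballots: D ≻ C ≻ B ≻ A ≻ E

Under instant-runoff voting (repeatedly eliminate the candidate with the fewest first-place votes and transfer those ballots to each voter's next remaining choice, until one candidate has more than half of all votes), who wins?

B

Round 1: A 15, B 9, C 8, D 10, E 0. E eliminated.
Round 2: A 15, B 9, C 8, D 10. C eliminated.
Round 3: A 15, B 17, D 10. D eliminated.
Round 4: A 15, B 27. B has a majority (≥22).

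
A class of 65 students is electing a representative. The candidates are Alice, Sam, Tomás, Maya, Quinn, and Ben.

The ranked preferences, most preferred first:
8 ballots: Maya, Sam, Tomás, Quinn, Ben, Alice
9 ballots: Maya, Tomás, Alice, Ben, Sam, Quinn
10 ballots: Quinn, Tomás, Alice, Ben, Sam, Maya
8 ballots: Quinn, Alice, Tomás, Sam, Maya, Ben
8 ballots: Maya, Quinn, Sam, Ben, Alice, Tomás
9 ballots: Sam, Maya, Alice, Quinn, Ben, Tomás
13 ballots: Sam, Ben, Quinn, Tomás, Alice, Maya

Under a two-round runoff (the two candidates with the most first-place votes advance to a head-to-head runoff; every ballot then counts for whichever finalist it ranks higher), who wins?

Sam

Round 1 first-place votes: Alice 0, Sam 22, Tomás 0, Maya 25, Quinn 18, Ben 0. Maya and Sam advance.
Runoff: Maya is ranked above Sam on 25 ballots, Sam above Maya on 40.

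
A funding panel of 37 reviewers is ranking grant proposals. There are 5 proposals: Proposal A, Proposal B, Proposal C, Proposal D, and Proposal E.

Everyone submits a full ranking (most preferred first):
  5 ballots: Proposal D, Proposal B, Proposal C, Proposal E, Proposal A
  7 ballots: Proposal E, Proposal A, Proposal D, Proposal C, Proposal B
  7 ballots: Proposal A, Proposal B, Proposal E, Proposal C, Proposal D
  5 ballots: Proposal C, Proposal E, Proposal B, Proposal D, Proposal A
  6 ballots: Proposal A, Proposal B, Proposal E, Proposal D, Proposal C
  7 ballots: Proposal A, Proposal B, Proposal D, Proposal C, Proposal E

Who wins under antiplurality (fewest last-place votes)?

Last-place votes: Proposal A 10, Proposal B 7, Proposal C 6, Proposal D 7, Proposal E 7.

Proposal C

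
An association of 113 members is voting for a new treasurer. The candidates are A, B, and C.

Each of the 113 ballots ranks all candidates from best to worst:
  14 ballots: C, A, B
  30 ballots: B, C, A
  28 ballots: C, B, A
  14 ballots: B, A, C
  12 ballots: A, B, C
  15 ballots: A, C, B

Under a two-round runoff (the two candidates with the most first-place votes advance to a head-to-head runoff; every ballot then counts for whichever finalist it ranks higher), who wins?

C

Round 1 first-place votes: A 27, B 44, C 42. B and C advance.
Runoff: B is ranked above C on 56 ballots, C above B on 57.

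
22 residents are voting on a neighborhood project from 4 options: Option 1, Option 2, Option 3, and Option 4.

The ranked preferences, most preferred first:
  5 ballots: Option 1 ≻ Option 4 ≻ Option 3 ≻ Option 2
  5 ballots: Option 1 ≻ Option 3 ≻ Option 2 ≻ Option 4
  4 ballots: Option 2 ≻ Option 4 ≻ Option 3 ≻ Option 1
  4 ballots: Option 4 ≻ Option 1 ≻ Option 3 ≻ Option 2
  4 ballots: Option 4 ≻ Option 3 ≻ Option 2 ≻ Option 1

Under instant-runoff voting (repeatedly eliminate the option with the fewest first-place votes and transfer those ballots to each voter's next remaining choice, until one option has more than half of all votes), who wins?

Option 4

Round 1: Option 1 10, Option 2 4, Option 3 0, Option 4 8. Option 3 eliminated.
Round 2: Option 1 10, Option 2 4, Option 4 8. Option 2 eliminated.
Round 3: Option 1 10, Option 4 12. Option 4 has a majority (≥12).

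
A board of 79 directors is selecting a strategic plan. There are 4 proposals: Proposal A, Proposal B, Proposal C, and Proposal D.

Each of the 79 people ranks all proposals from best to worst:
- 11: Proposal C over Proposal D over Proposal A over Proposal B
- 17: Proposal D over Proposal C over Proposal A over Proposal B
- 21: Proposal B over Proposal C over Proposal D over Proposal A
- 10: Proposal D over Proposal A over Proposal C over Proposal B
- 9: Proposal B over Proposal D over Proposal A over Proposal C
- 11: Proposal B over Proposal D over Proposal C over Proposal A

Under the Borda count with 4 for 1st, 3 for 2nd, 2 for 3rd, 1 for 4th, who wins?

Proposal A: 11×2 + 17×2 + 21×1 + 10×3 + 9×2 + 11×1 = 136
Proposal B: 11×1 + 17×1 + 21×4 + 10×1 + 9×4 + 11×4 = 202
Proposal C: 11×4 + 17×3 + 21×3 + 10×2 + 9×1 + 11×2 = 209
Proposal D: 11×3 + 17×4 + 21×2 + 10×4 + 9×3 + 11×3 = 243

Proposal D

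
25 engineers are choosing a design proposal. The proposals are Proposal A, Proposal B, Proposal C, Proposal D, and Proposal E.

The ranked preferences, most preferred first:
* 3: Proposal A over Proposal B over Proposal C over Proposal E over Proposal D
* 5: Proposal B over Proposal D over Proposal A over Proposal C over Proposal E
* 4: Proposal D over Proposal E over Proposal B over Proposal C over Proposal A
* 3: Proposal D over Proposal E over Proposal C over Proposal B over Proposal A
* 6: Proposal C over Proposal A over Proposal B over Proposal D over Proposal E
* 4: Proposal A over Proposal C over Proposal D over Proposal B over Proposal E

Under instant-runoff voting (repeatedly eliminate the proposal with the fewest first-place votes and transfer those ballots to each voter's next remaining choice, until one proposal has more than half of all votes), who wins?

Round 1: Proposal A 7, Proposal B 5, Proposal C 6, Proposal D 7, Proposal E 0. Proposal E eliminated.
Round 2: Proposal A 7, Proposal B 5, Proposal C 6, Proposal D 7. Proposal B eliminated.
Round 3: Proposal A 7, Proposal C 6, Proposal D 12. Proposal C eliminated.
Round 4: Proposal A 13, Proposal D 12. Proposal A has a majority (≥13).

Proposal A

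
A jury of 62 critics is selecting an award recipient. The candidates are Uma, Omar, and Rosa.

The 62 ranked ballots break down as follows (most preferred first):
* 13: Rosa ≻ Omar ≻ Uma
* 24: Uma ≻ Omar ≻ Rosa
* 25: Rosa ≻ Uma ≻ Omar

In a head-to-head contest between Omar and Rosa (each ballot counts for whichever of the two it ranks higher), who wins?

Omar is ranked above Rosa on 24 ballots; Rosa above Omar on 38.

Rosa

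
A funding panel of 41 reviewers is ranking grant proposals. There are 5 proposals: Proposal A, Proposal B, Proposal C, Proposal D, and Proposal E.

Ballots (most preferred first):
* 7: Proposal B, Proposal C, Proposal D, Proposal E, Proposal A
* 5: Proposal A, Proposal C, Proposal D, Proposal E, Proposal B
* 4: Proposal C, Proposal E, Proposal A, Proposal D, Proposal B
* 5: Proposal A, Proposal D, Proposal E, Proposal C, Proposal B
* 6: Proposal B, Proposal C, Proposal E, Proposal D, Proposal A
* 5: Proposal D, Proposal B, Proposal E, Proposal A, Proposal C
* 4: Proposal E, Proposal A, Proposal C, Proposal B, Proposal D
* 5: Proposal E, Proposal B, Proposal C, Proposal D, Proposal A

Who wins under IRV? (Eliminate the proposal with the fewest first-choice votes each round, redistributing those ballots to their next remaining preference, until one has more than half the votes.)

Round 1: Proposal A 10, Proposal B 13, Proposal C 4, Proposal D 5, Proposal E 9. Proposal C eliminated.
Round 2: Proposal A 10, Proposal B 13, Proposal D 5, Proposal E 13. Proposal D eliminated.
Round 3: Proposal A 10, Proposal B 18, Proposal E 13. Proposal A eliminated.
Round 4: Proposal B 18, Proposal E 23. Proposal E has a majority (≥21).

Proposal E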